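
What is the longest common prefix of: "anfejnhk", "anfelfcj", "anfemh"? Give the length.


Words: anfejnhk, anfelfcj, anfemh
  Position 0: all 'a' => match
  Position 1: all 'n' => match
  Position 2: all 'f' => match
  Position 3: all 'e' => match
  Position 4: ('j', 'l', 'm') => mismatch, stop
LCP = "anfe" (length 4)

4


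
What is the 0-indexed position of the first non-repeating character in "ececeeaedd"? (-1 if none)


Input: ececeeaedd
Character frequencies:
  'a': 1
  'c': 2
  'd': 2
  'e': 5
Scanning left to right for freq == 1:
  Position 0 ('e'): freq=5, skip
  Position 1 ('c'): freq=2, skip
  Position 2 ('e'): freq=5, skip
  Position 3 ('c'): freq=2, skip
  Position 4 ('e'): freq=5, skip
  Position 5 ('e'): freq=5, skip
  Position 6 ('a'): unique! => answer = 6

6


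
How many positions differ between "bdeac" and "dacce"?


Comparing "bdeac" and "dacce" position by position:
  Position 0: 'b' vs 'd' => DIFFER
  Position 1: 'd' vs 'a' => DIFFER
  Position 2: 'e' vs 'c' => DIFFER
  Position 3: 'a' vs 'c' => DIFFER
  Position 4: 'c' vs 'e' => DIFFER
Positions that differ: 5

5


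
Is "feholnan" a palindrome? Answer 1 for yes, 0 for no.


Input: feholnan
Reversed: nanlohef
  Compare pos 0 ('f') with pos 7 ('n'): MISMATCH
  Compare pos 1 ('e') with pos 6 ('a'): MISMATCH
  Compare pos 2 ('h') with pos 5 ('n'): MISMATCH
  Compare pos 3 ('o') with pos 4 ('l'): MISMATCH
Result: not a palindrome

0


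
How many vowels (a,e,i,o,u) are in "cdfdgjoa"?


Input: cdfdgjoa
Checking each character:
  'c' at position 0: consonant
  'd' at position 1: consonant
  'f' at position 2: consonant
  'd' at position 3: consonant
  'g' at position 4: consonant
  'j' at position 5: consonant
  'o' at position 6: vowel (running total: 1)
  'a' at position 7: vowel (running total: 2)
Total vowels: 2

2


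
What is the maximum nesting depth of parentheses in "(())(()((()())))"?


Input: "(())(()((()())))"
Tracking depth:
  Position 0 '(': depth becomes 1
  Position 1 '(': depth becomes 2
  Position 2 ')': depth becomes 1
  Position 3 ')': depth becomes 0
  Position 4 '(': depth becomes 1
  Position 5 '(': depth becomes 2
  Position 6 ')': depth becomes 1
  Position 7 '(': depth becomes 2
  Position 8 '(': depth becomes 3
  Position 9 '(': depth becomes 4
  Position 10 ')': depth becomes 3
  Position 11 '(': depth becomes 4
  Position 12 ')': depth becomes 3
  Position 13 ')': depth becomes 2
  Position 14 ')': depth becomes 1
  Position 15 ')': depth becomes 0
Maximum depth reached: 4

4


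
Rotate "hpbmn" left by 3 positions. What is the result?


Input: "hpbmn", rotate left by 3
First 3 characters: "hpb"
Remaining characters: "mn"
Concatenate remaining + first: "mn" + "hpb" = "mnhpb"

mnhpb


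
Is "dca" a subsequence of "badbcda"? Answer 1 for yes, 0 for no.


Check if "dca" is a subsequence of "badbcda"
Greedy scan:
  Position 0 ('b'): no match needed
  Position 1 ('a'): no match needed
  Position 2 ('d'): matches sub[0] = 'd'
  Position 3 ('b'): no match needed
  Position 4 ('c'): matches sub[1] = 'c'
  Position 5 ('d'): no match needed
  Position 6 ('a'): matches sub[2] = 'a'
All 3 characters matched => is a subsequence

1


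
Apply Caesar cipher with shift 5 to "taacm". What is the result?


Caesar cipher: shift "taacm" by 5
  't' (pos 19) + 5 = pos 24 = 'y'
  'a' (pos 0) + 5 = pos 5 = 'f'
  'a' (pos 0) + 5 = pos 5 = 'f'
  'c' (pos 2) + 5 = pos 7 = 'h'
  'm' (pos 12) + 5 = pos 17 = 'r'
Result: yffhr

yffhr


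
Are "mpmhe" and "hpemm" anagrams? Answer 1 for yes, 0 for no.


Strings: "mpmhe", "hpemm"
Sorted first:  ehmmp
Sorted second: ehmmp
Sorted forms match => anagrams

1


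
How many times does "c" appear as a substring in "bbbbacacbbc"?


Searching for "c" in "bbbbacacbbc"
Scanning each position:
  Position 0: "b" => no
  Position 1: "b" => no
  Position 2: "b" => no
  Position 3: "b" => no
  Position 4: "a" => no
  Position 5: "c" => MATCH
  Position 6: "a" => no
  Position 7: "c" => MATCH
  Position 8: "b" => no
  Position 9: "b" => no
  Position 10: "c" => MATCH
Total occurrences: 3

3


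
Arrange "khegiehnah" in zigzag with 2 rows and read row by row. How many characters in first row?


Zigzag "khegiehnah" into 2 rows:
Placing characters:
  'k' => row 0
  'h' => row 1
  'e' => row 0
  'g' => row 1
  'i' => row 0
  'e' => row 1
  'h' => row 0
  'n' => row 1
  'a' => row 0
  'h' => row 1
Rows:
  Row 0: "keiha"
  Row 1: "hgenh"
First row length: 5

5


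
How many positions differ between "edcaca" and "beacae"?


Comparing "edcaca" and "beacae" position by position:
  Position 0: 'e' vs 'b' => DIFFER
  Position 1: 'd' vs 'e' => DIFFER
  Position 2: 'c' vs 'a' => DIFFER
  Position 3: 'a' vs 'c' => DIFFER
  Position 4: 'c' vs 'a' => DIFFER
  Position 5: 'a' vs 'e' => DIFFER
Positions that differ: 6

6


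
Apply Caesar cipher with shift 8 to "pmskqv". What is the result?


Caesar cipher: shift "pmskqv" by 8
  'p' (pos 15) + 8 = pos 23 = 'x'
  'm' (pos 12) + 8 = pos 20 = 'u'
  's' (pos 18) + 8 = pos 0 = 'a'
  'k' (pos 10) + 8 = pos 18 = 's'
  'q' (pos 16) + 8 = pos 24 = 'y'
  'v' (pos 21) + 8 = pos 3 = 'd'
Result: xuasyd

xuasyd


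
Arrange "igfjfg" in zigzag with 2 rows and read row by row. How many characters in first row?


Zigzag "igfjfg" into 2 rows:
Placing characters:
  'i' => row 0
  'g' => row 1
  'f' => row 0
  'j' => row 1
  'f' => row 0
  'g' => row 1
Rows:
  Row 0: "iff"
  Row 1: "gjg"
First row length: 3

3


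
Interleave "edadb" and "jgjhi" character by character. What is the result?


Interleaving "edadb" and "jgjhi":
  Position 0: 'e' from first, 'j' from second => "ej"
  Position 1: 'd' from first, 'g' from second => "dg"
  Position 2: 'a' from first, 'j' from second => "aj"
  Position 3: 'd' from first, 'h' from second => "dh"
  Position 4: 'b' from first, 'i' from second => "bi"
Result: ejdgajdhbi

ejdgajdhbi


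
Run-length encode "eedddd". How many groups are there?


Input: eedddd
Scanning for consecutive runs:
  Group 1: 'e' x 2 (positions 0-1)
  Group 2: 'd' x 4 (positions 2-5)
Total groups: 2

2


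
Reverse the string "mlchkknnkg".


Input: mlchkknnkg
Reading characters right to left:
  Position 9: 'g'
  Position 8: 'k'
  Position 7: 'n'
  Position 6: 'n'
  Position 5: 'k'
  Position 4: 'k'
  Position 3: 'h'
  Position 2: 'c'
  Position 1: 'l'
  Position 0: 'm'
Reversed: gknnkkhclm

gknnkkhclm


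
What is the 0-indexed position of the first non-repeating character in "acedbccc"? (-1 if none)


Input: acedbccc
Character frequencies:
  'a': 1
  'b': 1
  'c': 4
  'd': 1
  'e': 1
Scanning left to right for freq == 1:
  Position 0 ('a'): unique! => answer = 0

0


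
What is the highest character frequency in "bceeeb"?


Input: bceeeb
Character counts:
  'b': 2
  'c': 1
  'e': 3
Maximum frequency: 3

3


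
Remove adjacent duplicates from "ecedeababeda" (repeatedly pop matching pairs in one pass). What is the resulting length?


Input: ecedeababeda
Stack-based adjacent duplicate removal:
  Read 'e': push. Stack: e
  Read 'c': push. Stack: ec
  Read 'e': push. Stack: ece
  Read 'd': push. Stack: eced
  Read 'e': push. Stack: ecede
  Read 'a': push. Stack: ecedea
  Read 'b': push. Stack: ecedeab
  Read 'a': push. Stack: ecedeaba
  Read 'b': push. Stack: ecedeabab
  Read 'e': push. Stack: ecedeababe
  Read 'd': push. Stack: ecedeababed
  Read 'a': push. Stack: ecedeababeda
Final stack: "ecedeababeda" (length 12)

12


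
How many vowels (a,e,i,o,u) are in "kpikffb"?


Input: kpikffb
Checking each character:
  'k' at position 0: consonant
  'p' at position 1: consonant
  'i' at position 2: vowel (running total: 1)
  'k' at position 3: consonant
  'f' at position 4: consonant
  'f' at position 5: consonant
  'b' at position 6: consonant
Total vowels: 1

1


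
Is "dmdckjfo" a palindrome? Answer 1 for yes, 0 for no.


Input: dmdckjfo
Reversed: ofjkcdmd
  Compare pos 0 ('d') with pos 7 ('o'): MISMATCH
  Compare pos 1 ('m') with pos 6 ('f'): MISMATCH
  Compare pos 2 ('d') with pos 5 ('j'): MISMATCH
  Compare pos 3 ('c') with pos 4 ('k'): MISMATCH
Result: not a palindrome

0


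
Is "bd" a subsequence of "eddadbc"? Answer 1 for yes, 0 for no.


Check if "bd" is a subsequence of "eddadbc"
Greedy scan:
  Position 0 ('e'): no match needed
  Position 1 ('d'): no match needed
  Position 2 ('d'): no match needed
  Position 3 ('a'): no match needed
  Position 4 ('d'): no match needed
  Position 5 ('b'): matches sub[0] = 'b'
  Position 6 ('c'): no match needed
Only matched 1/2 characters => not a subsequence

0


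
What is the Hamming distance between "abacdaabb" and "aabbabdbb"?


Comparing "abacdaabb" and "aabbabdbb" position by position:
  Position 0: 'a' vs 'a' => same
  Position 1: 'b' vs 'a' => differ
  Position 2: 'a' vs 'b' => differ
  Position 3: 'c' vs 'b' => differ
  Position 4: 'd' vs 'a' => differ
  Position 5: 'a' vs 'b' => differ
  Position 6: 'a' vs 'd' => differ
  Position 7: 'b' vs 'b' => same
  Position 8: 'b' vs 'b' => same
Total differences (Hamming distance): 6

6


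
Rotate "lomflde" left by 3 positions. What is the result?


Input: "lomflde", rotate left by 3
First 3 characters: "lom"
Remaining characters: "flde"
Concatenate remaining + first: "flde" + "lom" = "fldelom"

fldelom


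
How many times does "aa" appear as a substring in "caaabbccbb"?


Searching for "aa" in "caaabbccbb"
Scanning each position:
  Position 0: "ca" => no
  Position 1: "aa" => MATCH
  Position 2: "aa" => MATCH
  Position 3: "ab" => no
  Position 4: "bb" => no
  Position 5: "bc" => no
  Position 6: "cc" => no
  Position 7: "cb" => no
  Position 8: "bb" => no
Total occurrences: 2

2


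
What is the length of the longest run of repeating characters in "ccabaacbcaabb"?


Input: "ccabaacbcaabb"
Scanning for longest run:
  Position 1 ('c'): continues run of 'c', length=2
  Position 2 ('a'): new char, reset run to 1
  Position 3 ('b'): new char, reset run to 1
  Position 4 ('a'): new char, reset run to 1
  Position 5 ('a'): continues run of 'a', length=2
  Position 6 ('c'): new char, reset run to 1
  Position 7 ('b'): new char, reset run to 1
  Position 8 ('c'): new char, reset run to 1
  Position 9 ('a'): new char, reset run to 1
  Position 10 ('a'): continues run of 'a', length=2
  Position 11 ('b'): new char, reset run to 1
  Position 12 ('b'): continues run of 'b', length=2
Longest run: 'c' with length 2

2


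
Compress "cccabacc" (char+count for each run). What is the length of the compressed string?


Input: cccabacc
Runs:
  'c' x 3 => "c3"
  'a' x 1 => "a1"
  'b' x 1 => "b1"
  'a' x 1 => "a1"
  'c' x 2 => "c2"
Compressed: "c3a1b1a1c2"
Compressed length: 10

10


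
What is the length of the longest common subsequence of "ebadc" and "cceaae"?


LCS of "ebadc" and "cceaae"
DP table:
           c    c    e    a    a    e
      0    0    0    0    0    0    0
  e   0    0    0    1    1    1    1
  b   0    0    0    1    1    1    1
  a   0    0    0    1    2    2    2
  d   0    0    0    1    2    2    2
  c   0    1    1    1    2    2    2
LCS length = dp[5][6] = 2

2


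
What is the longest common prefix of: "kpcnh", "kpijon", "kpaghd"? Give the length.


Words: kpcnh, kpijon, kpaghd
  Position 0: all 'k' => match
  Position 1: all 'p' => match
  Position 2: ('c', 'i', 'a') => mismatch, stop
LCP = "kp" (length 2)

2


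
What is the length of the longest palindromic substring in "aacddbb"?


Input: "aacddbb"
Checking substrings for palindromes:
  [0:2] "aa" (len 2) => palindrome
  [3:5] "dd" (len 2) => palindrome
  [5:7] "bb" (len 2) => palindrome
Longest palindromic substring: "aa" with length 2

2


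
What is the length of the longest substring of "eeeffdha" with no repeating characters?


Input: "eeeffdha"
Sliding window (track last position of each char):
  Position 0 ('e'): window [0,0] length 1 -- new best
  Position 1 ('e'): repeat (last at 0), move window start to 1
  Position 1 ('e'): window [1,1] length 1
  Position 2 ('e'): repeat (last at 1), move window start to 2
  Position 2 ('e'): window [2,2] length 1
  Position 3 ('f'): window [2,3] length 2 -- new best
  Position 4 ('f'): repeat (last at 3), move window start to 4
  Position 4 ('f'): window [4,4] length 1
  Position 5 ('d'): window [4,5] length 2
  Position 6 ('h'): window [4,6] length 3 -- new best
  Position 7 ('a'): window [4,7] length 4 -- new best
Longest substring with no repeats: "fdha" with length 4

4


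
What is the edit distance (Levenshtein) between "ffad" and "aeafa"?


Computing edit distance: "ffad" -> "aeafa"
DP table:
           a    e    a    f    a
      0    1    2    3    4    5
  f   1    1    2    3    3    4
  f   2    2    2    3    3    4
  a   3    2    3    2    3    3
  d   4    3    3    3    3    4
Edit distance = dp[4][5] = 4

4


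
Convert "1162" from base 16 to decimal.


Input: "1162" in base 16
Positional expansion:
  Digit '1' (value 1) x 16^3 = 4096
  Digit '1' (value 1) x 16^2 = 256
  Digit '6' (value 6) x 16^1 = 96
  Digit '2' (value 2) x 16^0 = 2
Sum = 4450

4450


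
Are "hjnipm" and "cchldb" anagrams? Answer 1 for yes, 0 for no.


Strings: "hjnipm", "cchldb"
Sorted first:  hijmnp
Sorted second: bccdhl
Differ at position 0: 'h' vs 'b' => not anagrams

0


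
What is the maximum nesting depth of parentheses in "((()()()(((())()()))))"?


Input: "((()()()(((())()()))))"
Tracking depth:
  Position 0 '(': depth becomes 1
  Position 1 '(': depth becomes 2
  Position 2 '(': depth becomes 3
  Position 3 ')': depth becomes 2
  Position 4 '(': depth becomes 3
  Position 5 ')': depth becomes 2
  Position 6 '(': depth becomes 3
  Position 7 ')': depth becomes 2
  Position 8 '(': depth becomes 3
  Position 9 '(': depth becomes 4
  Position 10 '(': depth becomes 5
  Position 11 '(': depth becomes 6
  Position 12 ')': depth becomes 5
  Position 13 ')': depth becomes 4
  Position 14 '(': depth becomes 5
  Position 15 ')': depth becomes 4
  Position 16 '(': depth becomes 5
  Position 17 ')': depth becomes 4
  Position 18 ')': depth becomes 3
  Position 19 ')': depth becomes 2
  Position 20 ')': depth becomes 1
  Position 21 ')': depth becomes 0
Maximum depth reached: 6

6


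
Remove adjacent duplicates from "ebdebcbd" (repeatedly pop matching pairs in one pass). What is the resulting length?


Input: ebdebcbd
Stack-based adjacent duplicate removal:
  Read 'e': push. Stack: e
  Read 'b': push. Stack: eb
  Read 'd': push. Stack: ebd
  Read 'e': push. Stack: ebde
  Read 'b': push. Stack: ebdeb
  Read 'c': push. Stack: ebdebc
  Read 'b': push. Stack: ebdebcb
  Read 'd': push. Stack: ebdebcbd
Final stack: "ebdebcbd" (length 8)

8


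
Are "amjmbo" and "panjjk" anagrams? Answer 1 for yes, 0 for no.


Strings: "amjmbo", "panjjk"
Sorted first:  abjmmo
Sorted second: ajjknp
Differ at position 1: 'b' vs 'j' => not anagrams

0


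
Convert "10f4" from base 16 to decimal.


Input: "10f4" in base 16
Positional expansion:
  Digit '1' (value 1) x 16^3 = 4096
  Digit '0' (value 0) x 16^2 = 0
  Digit 'f' (value 15) x 16^1 = 240
  Digit '4' (value 4) x 16^0 = 4
Sum = 4340

4340


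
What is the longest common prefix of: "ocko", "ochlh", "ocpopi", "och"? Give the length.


Words: ocko, ochlh, ocpopi, och
  Position 0: all 'o' => match
  Position 1: all 'c' => match
  Position 2: ('k', 'h', 'p', 'h') => mismatch, stop
LCP = "oc" (length 2)

2


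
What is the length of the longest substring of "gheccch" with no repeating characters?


Input: "gheccch"
Sliding window (track last position of each char):
  Position 0 ('g'): window [0,0] length 1 -- new best
  Position 1 ('h'): window [0,1] length 2 -- new best
  Position 2 ('e'): window [0,2] length 3 -- new best
  Position 3 ('c'): window [0,3] length 4 -- new best
  Position 4 ('c'): repeat (last at 3), move window start to 4
  Position 4 ('c'): window [4,4] length 1
  Position 5 ('c'): repeat (last at 4), move window start to 5
  Position 5 ('c'): window [5,5] length 1
  Position 6 ('h'): window [5,6] length 2
Longest substring with no repeats: "ghec" with length 4

4


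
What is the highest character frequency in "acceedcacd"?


Input: acceedcacd
Character counts:
  'a': 2
  'c': 4
  'd': 2
  'e': 2
Maximum frequency: 4

4


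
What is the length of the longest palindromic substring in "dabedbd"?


Input: "dabedbd"
Checking substrings for palindromes:
  [4:7] "dbd" (len 3) => palindrome
Longest palindromic substring: "dbd" with length 3

3


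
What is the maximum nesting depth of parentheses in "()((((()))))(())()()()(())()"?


Input: "()((((()))))(())()()()(())()"
Tracking depth:
  Position 0 '(': depth becomes 1
  Position 1 ')': depth becomes 0
  Position 2 '(': depth becomes 1
  Position 3 '(': depth becomes 2
  Position 4 '(': depth becomes 3
  Position 5 '(': depth becomes 4
  Position 6 '(': depth becomes 5
  Position 7 ')': depth becomes 4
  Position 8 ')': depth becomes 3
  Position 9 ')': depth becomes 2
  Position 10 ')': depth becomes 1
  Position 11 ')': depth becomes 0
  Position 12 '(': depth becomes 1
  Position 13 '(': depth becomes 2
  Position 14 ')': depth becomes 1
  Position 15 ')': depth becomes 0
  Position 16 '(': depth becomes 1
  Position 17 ')': depth becomes 0
  Position 18 '(': depth becomes 1
  Position 19 ')': depth becomes 0
  Position 20 '(': depth becomes 1
  Position 21 ')': depth becomes 0
  Position 22 '(': depth becomes 1
  Position 23 '(': depth becomes 2
  Position 24 ')': depth becomes 1
  Position 25 ')': depth becomes 0
  Position 26 '(': depth becomes 1
  Position 27 ')': depth becomes 0
Maximum depth reached: 5

5


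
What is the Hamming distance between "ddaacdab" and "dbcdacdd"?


Comparing "ddaacdab" and "dbcdacdd" position by position:
  Position 0: 'd' vs 'd' => same
  Position 1: 'd' vs 'b' => differ
  Position 2: 'a' vs 'c' => differ
  Position 3: 'a' vs 'd' => differ
  Position 4: 'c' vs 'a' => differ
  Position 5: 'd' vs 'c' => differ
  Position 6: 'a' vs 'd' => differ
  Position 7: 'b' vs 'd' => differ
Total differences (Hamming distance): 7

7


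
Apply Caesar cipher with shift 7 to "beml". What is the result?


Caesar cipher: shift "beml" by 7
  'b' (pos 1) + 7 = pos 8 = 'i'
  'e' (pos 4) + 7 = pos 11 = 'l'
  'm' (pos 12) + 7 = pos 19 = 't'
  'l' (pos 11) + 7 = pos 18 = 's'
Result: ilts

ilts


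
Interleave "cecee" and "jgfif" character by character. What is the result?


Interleaving "cecee" and "jgfif":
  Position 0: 'c' from first, 'j' from second => "cj"
  Position 1: 'e' from first, 'g' from second => "eg"
  Position 2: 'c' from first, 'f' from second => "cf"
  Position 3: 'e' from first, 'i' from second => "ei"
  Position 4: 'e' from first, 'f' from second => "ef"
Result: cjegcfeief

cjegcfeief


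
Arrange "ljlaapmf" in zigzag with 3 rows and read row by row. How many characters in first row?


Zigzag "ljlaapmf" into 3 rows:
Placing characters:
  'l' => row 0
  'j' => row 1
  'l' => row 2
  'a' => row 1
  'a' => row 0
  'p' => row 1
  'm' => row 2
  'f' => row 1
Rows:
  Row 0: "la"
  Row 1: "japf"
  Row 2: "lm"
First row length: 2

2


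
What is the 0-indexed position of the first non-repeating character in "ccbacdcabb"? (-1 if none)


Input: ccbacdcabb
Character frequencies:
  'a': 2
  'b': 3
  'c': 4
  'd': 1
Scanning left to right for freq == 1:
  Position 0 ('c'): freq=4, skip
  Position 1 ('c'): freq=4, skip
  Position 2 ('b'): freq=3, skip
  Position 3 ('a'): freq=2, skip
  Position 4 ('c'): freq=4, skip
  Position 5 ('d'): unique! => answer = 5

5


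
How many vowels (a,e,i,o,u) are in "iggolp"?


Input: iggolp
Checking each character:
  'i' at position 0: vowel (running total: 1)
  'g' at position 1: consonant
  'g' at position 2: consonant
  'o' at position 3: vowel (running total: 2)
  'l' at position 4: consonant
  'p' at position 5: consonant
Total vowels: 2

2


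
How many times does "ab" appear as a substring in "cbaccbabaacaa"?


Searching for "ab" in "cbaccbabaacaa"
Scanning each position:
  Position 0: "cb" => no
  Position 1: "ba" => no
  Position 2: "ac" => no
  Position 3: "cc" => no
  Position 4: "cb" => no
  Position 5: "ba" => no
  Position 6: "ab" => MATCH
  Position 7: "ba" => no
  Position 8: "aa" => no
  Position 9: "ac" => no
  Position 10: "ca" => no
  Position 11: "aa" => no
Total occurrences: 1

1


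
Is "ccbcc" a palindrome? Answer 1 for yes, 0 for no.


Input: ccbcc
Reversed: ccbcc
  Compare pos 0 ('c') with pos 4 ('c'): match
  Compare pos 1 ('c') with pos 3 ('c'): match
Result: palindrome

1


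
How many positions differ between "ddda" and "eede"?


Comparing "ddda" and "eede" position by position:
  Position 0: 'd' vs 'e' => DIFFER
  Position 1: 'd' vs 'e' => DIFFER
  Position 2: 'd' vs 'd' => same
  Position 3: 'a' vs 'e' => DIFFER
Positions that differ: 3

3


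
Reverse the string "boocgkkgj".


Input: boocgkkgj
Reading characters right to left:
  Position 8: 'j'
  Position 7: 'g'
  Position 6: 'k'
  Position 5: 'k'
  Position 4: 'g'
  Position 3: 'c'
  Position 2: 'o'
  Position 1: 'o'
  Position 0: 'b'
Reversed: jgkkgcoob

jgkkgcoob


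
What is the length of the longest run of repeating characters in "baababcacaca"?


Input: "baababcacaca"
Scanning for longest run:
  Position 1 ('a'): new char, reset run to 1
  Position 2 ('a'): continues run of 'a', length=2
  Position 3 ('b'): new char, reset run to 1
  Position 4 ('a'): new char, reset run to 1
  Position 5 ('b'): new char, reset run to 1
  Position 6 ('c'): new char, reset run to 1
  Position 7 ('a'): new char, reset run to 1
  Position 8 ('c'): new char, reset run to 1
  Position 9 ('a'): new char, reset run to 1
  Position 10 ('c'): new char, reset run to 1
  Position 11 ('a'): new char, reset run to 1
Longest run: 'a' with length 2

2


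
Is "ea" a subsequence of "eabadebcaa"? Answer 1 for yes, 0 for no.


Check if "ea" is a subsequence of "eabadebcaa"
Greedy scan:
  Position 0 ('e'): matches sub[0] = 'e'
  Position 1 ('a'): matches sub[1] = 'a'
  Position 2 ('b'): no match needed
  Position 3 ('a'): no match needed
  Position 4 ('d'): no match needed
  Position 5 ('e'): no match needed
  Position 6 ('b'): no match needed
  Position 7 ('c'): no match needed
  Position 8 ('a'): no match needed
  Position 9 ('a'): no match needed
All 2 characters matched => is a subsequence

1


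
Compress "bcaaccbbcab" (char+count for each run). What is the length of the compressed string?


Input: bcaaccbbcab
Runs:
  'b' x 1 => "b1"
  'c' x 1 => "c1"
  'a' x 2 => "a2"
  'c' x 2 => "c2"
  'b' x 2 => "b2"
  'c' x 1 => "c1"
  'a' x 1 => "a1"
  'b' x 1 => "b1"
Compressed: "b1c1a2c2b2c1a1b1"
Compressed length: 16

16


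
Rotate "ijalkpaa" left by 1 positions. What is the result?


Input: "ijalkpaa", rotate left by 1
First 1 characters: "i"
Remaining characters: "jalkpaa"
Concatenate remaining + first: "jalkpaa" + "i" = "jalkpaai"

jalkpaai


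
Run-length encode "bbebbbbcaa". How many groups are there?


Input: bbebbbbcaa
Scanning for consecutive runs:
  Group 1: 'b' x 2 (positions 0-1)
  Group 2: 'e' x 1 (positions 2-2)
  Group 3: 'b' x 4 (positions 3-6)
  Group 4: 'c' x 1 (positions 7-7)
  Group 5: 'a' x 2 (positions 8-9)
Total groups: 5

5


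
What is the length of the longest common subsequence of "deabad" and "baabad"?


LCS of "deabad" and "baabad"
DP table:
           b    a    a    b    a    d
      0    0    0    0    0    0    0
  d   0    0    0    0    0    0    1
  e   0    0    0    0    0    0    1
  a   0    0    1    1    1    1    1
  b   0    1    1    1    2    2    2
  a   0    1    2    2    2    3    3
  d   0    1    2    2    2    3    4
LCS length = dp[6][6] = 4

4


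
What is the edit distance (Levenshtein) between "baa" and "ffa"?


Computing edit distance: "baa" -> "ffa"
DP table:
           f    f    a
      0    1    2    3
  b   1    1    2    3
  a   2    2    2    2
  a   3    3    3    2
Edit distance = dp[3][3] = 2

2


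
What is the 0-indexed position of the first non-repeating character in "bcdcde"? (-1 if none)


Input: bcdcde
Character frequencies:
  'b': 1
  'c': 2
  'd': 2
  'e': 1
Scanning left to right for freq == 1:
  Position 0 ('b'): unique! => answer = 0

0


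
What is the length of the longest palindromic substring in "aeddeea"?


Input: "aeddeea"
Checking substrings for palindromes:
  [1:5] "edde" (len 4) => palindrome
  [2:4] "dd" (len 2) => palindrome
  [4:6] "ee" (len 2) => palindrome
Longest palindromic substring: "edde" with length 4

4


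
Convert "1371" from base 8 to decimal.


Input: "1371" in base 8
Positional expansion:
  Digit '1' (value 1) x 8^3 = 512
  Digit '3' (value 3) x 8^2 = 192
  Digit '7' (value 7) x 8^1 = 56
  Digit '1' (value 1) x 8^0 = 1
Sum = 761

761


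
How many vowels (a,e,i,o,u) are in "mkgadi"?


Input: mkgadi
Checking each character:
  'm' at position 0: consonant
  'k' at position 1: consonant
  'g' at position 2: consonant
  'a' at position 3: vowel (running total: 1)
  'd' at position 4: consonant
  'i' at position 5: vowel (running total: 2)
Total vowels: 2

2


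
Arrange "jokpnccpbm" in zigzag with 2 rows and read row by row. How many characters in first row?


Zigzag "jokpnccpbm" into 2 rows:
Placing characters:
  'j' => row 0
  'o' => row 1
  'k' => row 0
  'p' => row 1
  'n' => row 0
  'c' => row 1
  'c' => row 0
  'p' => row 1
  'b' => row 0
  'm' => row 1
Rows:
  Row 0: "jkncb"
  Row 1: "opcpm"
First row length: 5

5


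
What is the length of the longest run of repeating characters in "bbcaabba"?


Input: "bbcaabba"
Scanning for longest run:
  Position 1 ('b'): continues run of 'b', length=2
  Position 2 ('c'): new char, reset run to 1
  Position 3 ('a'): new char, reset run to 1
  Position 4 ('a'): continues run of 'a', length=2
  Position 5 ('b'): new char, reset run to 1
  Position 6 ('b'): continues run of 'b', length=2
  Position 7 ('a'): new char, reset run to 1
Longest run: 'b' with length 2

2


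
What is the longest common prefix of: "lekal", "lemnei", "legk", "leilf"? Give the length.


Words: lekal, lemnei, legk, leilf
  Position 0: all 'l' => match
  Position 1: all 'e' => match
  Position 2: ('k', 'm', 'g', 'i') => mismatch, stop
LCP = "le" (length 2)

2


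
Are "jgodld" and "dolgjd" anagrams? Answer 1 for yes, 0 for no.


Strings: "jgodld", "dolgjd"
Sorted first:  ddgjlo
Sorted second: ddgjlo
Sorted forms match => anagrams

1


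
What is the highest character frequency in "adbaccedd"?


Input: adbaccedd
Character counts:
  'a': 2
  'b': 1
  'c': 2
  'd': 3
  'e': 1
Maximum frequency: 3

3


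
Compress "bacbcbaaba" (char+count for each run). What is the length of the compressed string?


Input: bacbcbaaba
Runs:
  'b' x 1 => "b1"
  'a' x 1 => "a1"
  'c' x 1 => "c1"
  'b' x 1 => "b1"
  'c' x 1 => "c1"
  'b' x 1 => "b1"
  'a' x 2 => "a2"
  'b' x 1 => "b1"
  'a' x 1 => "a1"
Compressed: "b1a1c1b1c1b1a2b1a1"
Compressed length: 18

18


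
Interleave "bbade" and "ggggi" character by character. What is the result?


Interleaving "bbade" and "ggggi":
  Position 0: 'b' from first, 'g' from second => "bg"
  Position 1: 'b' from first, 'g' from second => "bg"
  Position 2: 'a' from first, 'g' from second => "ag"
  Position 3: 'd' from first, 'g' from second => "dg"
  Position 4: 'e' from first, 'i' from second => "ei"
Result: bgbgagdgei

bgbgagdgei


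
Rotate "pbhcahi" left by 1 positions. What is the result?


Input: "pbhcahi", rotate left by 1
First 1 characters: "p"
Remaining characters: "bhcahi"
Concatenate remaining + first: "bhcahi" + "p" = "bhcahip"

bhcahip


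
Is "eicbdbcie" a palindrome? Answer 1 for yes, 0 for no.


Input: eicbdbcie
Reversed: eicbdbcie
  Compare pos 0 ('e') with pos 8 ('e'): match
  Compare pos 1 ('i') with pos 7 ('i'): match
  Compare pos 2 ('c') with pos 6 ('c'): match
  Compare pos 3 ('b') with pos 5 ('b'): match
Result: palindrome

1


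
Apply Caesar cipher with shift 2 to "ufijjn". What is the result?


Caesar cipher: shift "ufijjn" by 2
  'u' (pos 20) + 2 = pos 22 = 'w'
  'f' (pos 5) + 2 = pos 7 = 'h'
  'i' (pos 8) + 2 = pos 10 = 'k'
  'j' (pos 9) + 2 = pos 11 = 'l'
  'j' (pos 9) + 2 = pos 11 = 'l'
  'n' (pos 13) + 2 = pos 15 = 'p'
Result: whkllp

whkllp


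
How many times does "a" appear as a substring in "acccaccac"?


Searching for "a" in "acccaccac"
Scanning each position:
  Position 0: "a" => MATCH
  Position 1: "c" => no
  Position 2: "c" => no
  Position 3: "c" => no
  Position 4: "a" => MATCH
  Position 5: "c" => no
  Position 6: "c" => no
  Position 7: "a" => MATCH
  Position 8: "c" => no
Total occurrences: 3

3


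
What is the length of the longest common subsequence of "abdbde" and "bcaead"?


LCS of "abdbde" and "bcaead"
DP table:
           b    c    a    e    a    d
      0    0    0    0    0    0    0
  a   0    0    0    1    1    1    1
  b   0    1    1    1    1    1    1
  d   0    1    1    1    1    1    2
  b   0    1    1    1    1    1    2
  d   0    1    1    1    1    1    2
  e   0    1    1    1    2    2    2
LCS length = dp[6][6] = 2

2


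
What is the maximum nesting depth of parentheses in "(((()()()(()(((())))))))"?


Input: "(((()()()(()(((())))))))"
Tracking depth:
  Position 0 '(': depth becomes 1
  Position 1 '(': depth becomes 2
  Position 2 '(': depth becomes 3
  Position 3 '(': depth becomes 4
  Position 4 ')': depth becomes 3
  Position 5 '(': depth becomes 4
  Position 6 ')': depth becomes 3
  Position 7 '(': depth becomes 4
  Position 8 ')': depth becomes 3
  Position 9 '(': depth becomes 4
  Position 10 '(': depth becomes 5
  Position 11 ')': depth becomes 4
  Position 12 '(': depth becomes 5
  Position 13 '(': depth becomes 6
  Position 14 '(': depth becomes 7
  Position 15 '(': depth becomes 8
  Position 16 ')': depth becomes 7
  Position 17 ')': depth becomes 6
  Position 18 ')': depth becomes 5
  Position 19 ')': depth becomes 4
  Position 20 ')': depth becomes 3
  Position 21 ')': depth becomes 2
  Position 22 ')': depth becomes 1
  Position 23 ')': depth becomes 0
Maximum depth reached: 8

8


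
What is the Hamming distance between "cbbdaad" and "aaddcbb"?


Comparing "cbbdaad" and "aaddcbb" position by position:
  Position 0: 'c' vs 'a' => differ
  Position 1: 'b' vs 'a' => differ
  Position 2: 'b' vs 'd' => differ
  Position 3: 'd' vs 'd' => same
  Position 4: 'a' vs 'c' => differ
  Position 5: 'a' vs 'b' => differ
  Position 6: 'd' vs 'b' => differ
Total differences (Hamming distance): 6

6


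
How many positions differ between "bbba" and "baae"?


Comparing "bbba" and "baae" position by position:
  Position 0: 'b' vs 'b' => same
  Position 1: 'b' vs 'a' => DIFFER
  Position 2: 'b' vs 'a' => DIFFER
  Position 3: 'a' vs 'e' => DIFFER
Positions that differ: 3

3


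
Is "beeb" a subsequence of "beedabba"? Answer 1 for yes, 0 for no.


Check if "beeb" is a subsequence of "beedabba"
Greedy scan:
  Position 0 ('b'): matches sub[0] = 'b'
  Position 1 ('e'): matches sub[1] = 'e'
  Position 2 ('e'): matches sub[2] = 'e'
  Position 3 ('d'): no match needed
  Position 4 ('a'): no match needed
  Position 5 ('b'): matches sub[3] = 'b'
  Position 6 ('b'): no match needed
  Position 7 ('a'): no match needed
All 4 characters matched => is a subsequence

1


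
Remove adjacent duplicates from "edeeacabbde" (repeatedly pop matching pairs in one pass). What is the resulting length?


Input: edeeacabbde
Stack-based adjacent duplicate removal:
  Read 'e': push. Stack: e
  Read 'd': push. Stack: ed
  Read 'e': push. Stack: ede
  Read 'e': matches stack top 'e' => pop. Stack: ed
  Read 'a': push. Stack: eda
  Read 'c': push. Stack: edac
  Read 'a': push. Stack: edaca
  Read 'b': push. Stack: edacab
  Read 'b': matches stack top 'b' => pop. Stack: edaca
  Read 'd': push. Stack: edacad
  Read 'e': push. Stack: edacade
Final stack: "edacade" (length 7)

7


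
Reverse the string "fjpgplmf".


Input: fjpgplmf
Reading characters right to left:
  Position 7: 'f'
  Position 6: 'm'
  Position 5: 'l'
  Position 4: 'p'
  Position 3: 'g'
  Position 2: 'p'
  Position 1: 'j'
  Position 0: 'f'
Reversed: fmlpgpjf

fmlpgpjf


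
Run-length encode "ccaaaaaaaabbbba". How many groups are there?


Input: ccaaaaaaaabbbba
Scanning for consecutive runs:
  Group 1: 'c' x 2 (positions 0-1)
  Group 2: 'a' x 8 (positions 2-9)
  Group 3: 'b' x 4 (positions 10-13)
  Group 4: 'a' x 1 (positions 14-14)
Total groups: 4

4


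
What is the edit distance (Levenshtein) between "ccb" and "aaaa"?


Computing edit distance: "ccb" -> "aaaa"
DP table:
           a    a    a    a
      0    1    2    3    4
  c   1    1    2    3    4
  c   2    2    2    3    4
  b   3    3    3    3    4
Edit distance = dp[3][4] = 4

4


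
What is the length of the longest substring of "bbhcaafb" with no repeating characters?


Input: "bbhcaafb"
Sliding window (track last position of each char):
  Position 0 ('b'): window [0,0] length 1 -- new best
  Position 1 ('b'): repeat (last at 0), move window start to 1
  Position 1 ('b'): window [1,1] length 1
  Position 2 ('h'): window [1,2] length 2 -- new best
  Position 3 ('c'): window [1,3] length 3 -- new best
  Position 4 ('a'): window [1,4] length 4 -- new best
  Position 5 ('a'): repeat (last at 4), move window start to 5
  Position 5 ('a'): window [5,5] length 1
  Position 6 ('f'): window [5,6] length 2
  Position 7 ('b'): window [5,7] length 3
Longest substring with no repeats: "bhca" with length 4

4


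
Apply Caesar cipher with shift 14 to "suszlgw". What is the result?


Caesar cipher: shift "suszlgw" by 14
  's' (pos 18) + 14 = pos 6 = 'g'
  'u' (pos 20) + 14 = pos 8 = 'i'
  's' (pos 18) + 14 = pos 6 = 'g'
  'z' (pos 25) + 14 = pos 13 = 'n'
  'l' (pos 11) + 14 = pos 25 = 'z'
  'g' (pos 6) + 14 = pos 20 = 'u'
  'w' (pos 22) + 14 = pos 10 = 'k'
Result: gignzuk

gignzuk


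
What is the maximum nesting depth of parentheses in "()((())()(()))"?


Input: "()((())()(()))"
Tracking depth:
  Position 0 '(': depth becomes 1
  Position 1 ')': depth becomes 0
  Position 2 '(': depth becomes 1
  Position 3 '(': depth becomes 2
  Position 4 '(': depth becomes 3
  Position 5 ')': depth becomes 2
  Position 6 ')': depth becomes 1
  Position 7 '(': depth becomes 2
  Position 8 ')': depth becomes 1
  Position 9 '(': depth becomes 2
  Position 10 '(': depth becomes 3
  Position 11 ')': depth becomes 2
  Position 12 ')': depth becomes 1
  Position 13 ')': depth becomes 0
Maximum depth reached: 3

3


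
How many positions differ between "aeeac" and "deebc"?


Comparing "aeeac" and "deebc" position by position:
  Position 0: 'a' vs 'd' => DIFFER
  Position 1: 'e' vs 'e' => same
  Position 2: 'e' vs 'e' => same
  Position 3: 'a' vs 'b' => DIFFER
  Position 4: 'c' vs 'c' => same
Positions that differ: 2

2


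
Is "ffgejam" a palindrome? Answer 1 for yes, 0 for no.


Input: ffgejam
Reversed: majegff
  Compare pos 0 ('f') with pos 6 ('m'): MISMATCH
  Compare pos 1 ('f') with pos 5 ('a'): MISMATCH
  Compare pos 2 ('g') with pos 4 ('j'): MISMATCH
Result: not a palindrome

0


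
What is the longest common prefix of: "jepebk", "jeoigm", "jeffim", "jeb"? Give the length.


Words: jepebk, jeoigm, jeffim, jeb
  Position 0: all 'j' => match
  Position 1: all 'e' => match
  Position 2: ('p', 'o', 'f', 'b') => mismatch, stop
LCP = "je" (length 2)

2


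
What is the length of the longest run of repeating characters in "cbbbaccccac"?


Input: "cbbbaccccac"
Scanning for longest run:
  Position 1 ('b'): new char, reset run to 1
  Position 2 ('b'): continues run of 'b', length=2
  Position 3 ('b'): continues run of 'b', length=3
  Position 4 ('a'): new char, reset run to 1
  Position 5 ('c'): new char, reset run to 1
  Position 6 ('c'): continues run of 'c', length=2
  Position 7 ('c'): continues run of 'c', length=3
  Position 8 ('c'): continues run of 'c', length=4
  Position 9 ('a'): new char, reset run to 1
  Position 10 ('c'): new char, reset run to 1
Longest run: 'c' with length 4

4


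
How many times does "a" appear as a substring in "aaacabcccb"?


Searching for "a" in "aaacabcccb"
Scanning each position:
  Position 0: "a" => MATCH
  Position 1: "a" => MATCH
  Position 2: "a" => MATCH
  Position 3: "c" => no
  Position 4: "a" => MATCH
  Position 5: "b" => no
  Position 6: "c" => no
  Position 7: "c" => no
  Position 8: "c" => no
  Position 9: "b" => no
Total occurrences: 4

4


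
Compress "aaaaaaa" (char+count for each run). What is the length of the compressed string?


Input: aaaaaaa
Runs:
  'a' x 7 => "a7"
Compressed: "a7"
Compressed length: 2

2


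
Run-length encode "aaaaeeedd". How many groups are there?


Input: aaaaeeedd
Scanning for consecutive runs:
  Group 1: 'a' x 4 (positions 0-3)
  Group 2: 'e' x 3 (positions 4-6)
  Group 3: 'd' x 2 (positions 7-8)
Total groups: 3

3


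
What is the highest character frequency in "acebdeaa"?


Input: acebdeaa
Character counts:
  'a': 3
  'b': 1
  'c': 1
  'd': 1
  'e': 2
Maximum frequency: 3

3


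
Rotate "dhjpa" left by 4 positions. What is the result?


Input: "dhjpa", rotate left by 4
First 4 characters: "dhjp"
Remaining characters: "a"
Concatenate remaining + first: "a" + "dhjp" = "adhjp"

adhjp


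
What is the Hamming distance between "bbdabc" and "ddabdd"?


Comparing "bbdabc" and "ddabdd" position by position:
  Position 0: 'b' vs 'd' => differ
  Position 1: 'b' vs 'd' => differ
  Position 2: 'd' vs 'a' => differ
  Position 3: 'a' vs 'b' => differ
  Position 4: 'b' vs 'd' => differ
  Position 5: 'c' vs 'd' => differ
Total differences (Hamming distance): 6

6


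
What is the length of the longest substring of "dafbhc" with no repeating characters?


Input: "dafbhc"
Sliding window (track last position of each char):
  Position 0 ('d'): window [0,0] length 1 -- new best
  Position 1 ('a'): window [0,1] length 2 -- new best
  Position 2 ('f'): window [0,2] length 3 -- new best
  Position 3 ('b'): window [0,3] length 4 -- new best
  Position 4 ('h'): window [0,4] length 5 -- new best
  Position 5 ('c'): window [0,5] length 6 -- new best
Longest substring with no repeats: "dafbhc" with length 6

6


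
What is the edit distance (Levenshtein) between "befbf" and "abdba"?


Computing edit distance: "befbf" -> "abdba"
DP table:
           a    b    d    b    a
      0    1    2    3    4    5
  b   1    1    1    2    3    4
  e   2    2    2    2    3    4
  f   3    3    3    3    3    4
  b   4    4    3    4    3    4
  f   5    5    4    4    4    4
Edit distance = dp[5][5] = 4

4


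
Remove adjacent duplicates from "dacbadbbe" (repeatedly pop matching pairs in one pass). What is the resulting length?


Input: dacbadbbe
Stack-based adjacent duplicate removal:
  Read 'd': push. Stack: d
  Read 'a': push. Stack: da
  Read 'c': push. Stack: dac
  Read 'b': push. Stack: dacb
  Read 'a': push. Stack: dacba
  Read 'd': push. Stack: dacbad
  Read 'b': push. Stack: dacbadb
  Read 'b': matches stack top 'b' => pop. Stack: dacbad
  Read 'e': push. Stack: dacbade
Final stack: "dacbade" (length 7)

7


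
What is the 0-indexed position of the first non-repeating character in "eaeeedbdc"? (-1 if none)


Input: eaeeedbdc
Character frequencies:
  'a': 1
  'b': 1
  'c': 1
  'd': 2
  'e': 4
Scanning left to right for freq == 1:
  Position 0 ('e'): freq=4, skip
  Position 1 ('a'): unique! => answer = 1

1


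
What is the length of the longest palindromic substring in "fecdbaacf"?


Input: "fecdbaacf"
Checking substrings for palindromes:
  [5:7] "aa" (len 2) => palindrome
Longest palindromic substring: "aa" with length 2

2


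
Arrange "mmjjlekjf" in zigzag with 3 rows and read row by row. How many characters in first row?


Zigzag "mmjjlekjf" into 3 rows:
Placing characters:
  'm' => row 0
  'm' => row 1
  'j' => row 2
  'j' => row 1
  'l' => row 0
  'e' => row 1
  'k' => row 2
  'j' => row 1
  'f' => row 0
Rows:
  Row 0: "mlf"
  Row 1: "mjej"
  Row 2: "jk"
First row length: 3

3


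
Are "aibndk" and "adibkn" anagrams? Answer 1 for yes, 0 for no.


Strings: "aibndk", "adibkn"
Sorted first:  abdikn
Sorted second: abdikn
Sorted forms match => anagrams

1
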